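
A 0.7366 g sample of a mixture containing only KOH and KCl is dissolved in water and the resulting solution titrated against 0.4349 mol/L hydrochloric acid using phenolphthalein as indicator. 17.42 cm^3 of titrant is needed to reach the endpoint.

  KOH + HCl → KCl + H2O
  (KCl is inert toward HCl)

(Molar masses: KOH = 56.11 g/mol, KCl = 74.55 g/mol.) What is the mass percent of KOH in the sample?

n(HCl) = 0.01742 × 0.4349 = 7.576 × 10^-3 mol
Let x = n(KOH), y = n(KCl).
Titrant: 1x = 7.576 × 10^-3;  mass: 56.11x + 74.55y = 0.7366
Solving, x = 7.576 × 10^-3 mol, y = 4.179 × 10^-3 mol
mass of KOH = 7.576 × 10^-3 × 56.11 = 0.4251 g
% KOH = 0.4251 / 0.7366 × 100 = 57.71 %

57.71 %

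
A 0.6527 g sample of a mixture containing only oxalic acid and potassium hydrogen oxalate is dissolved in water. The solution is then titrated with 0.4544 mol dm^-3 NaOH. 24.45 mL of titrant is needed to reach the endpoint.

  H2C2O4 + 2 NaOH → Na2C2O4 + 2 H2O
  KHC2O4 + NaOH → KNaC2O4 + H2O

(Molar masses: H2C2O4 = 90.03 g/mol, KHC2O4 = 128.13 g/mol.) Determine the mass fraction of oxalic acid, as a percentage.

n(NaOH) = 0.02445 × 0.4544 = 0.01111 mol
Let x = n(H2C2O4), y = n(KHC2O4).
Titrant: 2x + 1y = 0.01111;  mass: 90.03x + 128.13y = 0.6527
Solving, x = 4.637 × 10^-3 mol, y = 1.836 × 10^-3 mol
mass of H2C2O4 = 4.637 × 10^-3 × 90.03 = 0.4175 g
% H2C2O4 = 0.4175 / 0.6527 × 100 = 63.96 %

63.96 %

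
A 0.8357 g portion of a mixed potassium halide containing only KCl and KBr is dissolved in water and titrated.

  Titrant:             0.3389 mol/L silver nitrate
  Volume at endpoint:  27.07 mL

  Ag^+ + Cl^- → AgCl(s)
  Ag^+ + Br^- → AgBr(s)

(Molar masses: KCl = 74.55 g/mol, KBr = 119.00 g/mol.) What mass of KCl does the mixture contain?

0.4294 g

n(AgNO3) = 0.02707 × 0.3389 = 9.174 × 10^-3 mol
Let x = n(KCl), y = n(KBr).
Titrant: 1x + 1y = 9.174 × 10^-3;  mass: 74.55x + 119.00y = 0.8357
Solving, x = 5.759 × 10^-3 mol, y = 3.415 × 10^-3 mol
mass of KCl = 5.759 × 10^-3 × 74.55 = 0.4294 g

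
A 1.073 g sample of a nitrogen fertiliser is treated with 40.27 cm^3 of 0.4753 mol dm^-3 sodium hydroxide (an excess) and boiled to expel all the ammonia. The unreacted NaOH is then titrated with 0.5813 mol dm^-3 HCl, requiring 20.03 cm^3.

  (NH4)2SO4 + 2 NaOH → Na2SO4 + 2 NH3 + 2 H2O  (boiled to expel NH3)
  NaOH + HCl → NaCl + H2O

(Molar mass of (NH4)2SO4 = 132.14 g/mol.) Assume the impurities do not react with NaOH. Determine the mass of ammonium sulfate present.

0.4953 g

n(NaOH) added = 0.04027 × 0.4753 = 0.01914 mol
n(HCl) used in back-titration = 0.02003 × 0.5813 = 0.01164 mol
n(NaOH) left over = 0.01164 mol (1:1 ratio)
n(NaOH) consumed by analyte = 0.01914 − 0.01164 = 7.497 × 10^-3 mol
From the 1:2 ratio, n((NH4)2SO4) = 1/2 × 7.497 × 10^-3 = 3.748 × 10^-3 mol
mass of (NH4)2SO4 = 3.748 × 10^-3 × 132.14 = 0.4953 g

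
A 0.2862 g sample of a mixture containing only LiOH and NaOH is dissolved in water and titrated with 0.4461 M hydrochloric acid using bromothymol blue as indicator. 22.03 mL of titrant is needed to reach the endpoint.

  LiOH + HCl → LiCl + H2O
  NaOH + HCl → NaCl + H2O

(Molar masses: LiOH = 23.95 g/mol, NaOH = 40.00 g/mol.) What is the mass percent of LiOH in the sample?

55.74 %

n(HCl) = 0.02203 × 0.4461 = 9.828 × 10^-3 mol
Let x = n(LiOH), y = n(NaOH).
Titrant: 1x + 1y = 9.828 × 10^-3;  mass: 23.95x + 40.00y = 0.2862
Solving, x = 6.661 × 10^-3 mol, y = 3.167 × 10^-3 mol
mass of LiOH = 6.661 × 10^-3 × 23.95 = 0.1595 g
% LiOH = 0.1595 / 0.2862 × 100 = 55.74 %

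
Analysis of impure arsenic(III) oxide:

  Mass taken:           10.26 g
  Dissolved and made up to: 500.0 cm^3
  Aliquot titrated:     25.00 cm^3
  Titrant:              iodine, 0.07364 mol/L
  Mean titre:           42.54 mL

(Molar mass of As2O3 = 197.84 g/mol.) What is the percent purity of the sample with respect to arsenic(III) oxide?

60.41 %

As2O3 + 2 I2 + 2 H2O → As2O5 + 4 HI
n(I2) per titration = 0.04254 × 0.07364 = 3.133 × 10^-3 mol
From the 1:2 ratio, n(As2O3) in each aliquot = 1/2 × 3.133 × 10^-3 = 1.566 × 10^-3 mol
n(As2O3) in the whole flask = 1.566 × 10^-3 × 500.0/25.00 = 0.03133 mol
mass of As2O3 = 0.03133 × 197.84 = 6.198 g
% As2O3 = 6.198 / 10.26 × 100 = 60.41 %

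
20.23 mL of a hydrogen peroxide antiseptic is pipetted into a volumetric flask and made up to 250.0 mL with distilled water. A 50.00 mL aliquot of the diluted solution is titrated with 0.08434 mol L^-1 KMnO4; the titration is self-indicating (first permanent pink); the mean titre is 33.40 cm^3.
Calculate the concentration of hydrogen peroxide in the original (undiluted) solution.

1.741 mol/L

2 MnO4^- + 5 H2O2 + 6 H^+ → 2 Mn^2+ + 5 O2 + 8 H2O
n(KMnO4) = 0.03340 × 0.08434 = 2.817 × 10^-3 mol
From the 5:2 ratio, n(H2O2) in the aliquot = 5/2 × 2.817 × 10^-3 = 7.042 × 10^-3 mol
[H2O2]_dilute = 7.042 × 10^-3 / 0.05000 = 0.1408 mol/L
Dilution factor = 250.0 / 20.23 = 12.36
[H2O2]_stock = 0.1408 × 12.36 = 1.741 mol/L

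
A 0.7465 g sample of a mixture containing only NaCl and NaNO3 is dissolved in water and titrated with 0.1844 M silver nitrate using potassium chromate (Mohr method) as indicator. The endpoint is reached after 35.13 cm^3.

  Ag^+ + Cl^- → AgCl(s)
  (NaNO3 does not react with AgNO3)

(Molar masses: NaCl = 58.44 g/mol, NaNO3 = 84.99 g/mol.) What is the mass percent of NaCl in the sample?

n(AgNO3) = 0.03513 × 0.1844 = 6.478 × 10^-3 mol
Let x = n(NaCl), y = n(NaNO3).
Titrant: 1x = 6.478 × 10^-3;  mass: 58.44x + 84.99y = 0.7465
Solving, x = 6.478 × 10^-3 mol, y = 4.329 × 10^-3 mol
mass of NaCl = 6.478 × 10^-3 × 58.44 = 0.3786 g
% NaCl = 0.3786 / 0.7465 × 100 = 50.71 %

50.71 %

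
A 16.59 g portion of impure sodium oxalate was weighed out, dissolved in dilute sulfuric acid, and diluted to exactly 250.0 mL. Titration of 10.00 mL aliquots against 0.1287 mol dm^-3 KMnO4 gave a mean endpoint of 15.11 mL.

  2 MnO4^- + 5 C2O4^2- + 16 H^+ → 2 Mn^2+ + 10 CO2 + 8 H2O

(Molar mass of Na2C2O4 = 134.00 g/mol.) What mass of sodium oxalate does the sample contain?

n(KMnO4) per titration = 0.01511 × 0.1287 = 1.945 × 10^-3 mol
From the 5:2 ratio, n(Na2C2O4) in each aliquot = 5/2 × 1.945 × 10^-3 = 4.862 × 10^-3 mol
n(Na2C2O4) in the whole flask = 4.862 × 10^-3 × 250.0/10.00 = 0.1215 mol
mass of Na2C2O4 = 0.1215 × 134.00 = 16.29 g

16.29 g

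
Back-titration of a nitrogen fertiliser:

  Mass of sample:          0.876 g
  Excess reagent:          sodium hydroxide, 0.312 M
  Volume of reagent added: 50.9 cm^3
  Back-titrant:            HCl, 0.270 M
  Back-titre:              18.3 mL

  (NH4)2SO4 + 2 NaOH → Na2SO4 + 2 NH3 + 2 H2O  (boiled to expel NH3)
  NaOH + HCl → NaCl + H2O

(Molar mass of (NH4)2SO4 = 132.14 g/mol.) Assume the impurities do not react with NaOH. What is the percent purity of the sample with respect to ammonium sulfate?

n(NaOH) added = 0.0509 × 0.312 = 0.0159 mol
n(HCl) used in back-titration = 0.0183 × 0.270 = 4.94 × 10^-3 mol
n(NaOH) left over = 4.94 × 10^-3 mol (1:1 ratio)
n(NaOH) consumed by analyte = 0.0159 − 4.94 × 10^-3 = 0.0109 mol
From the 1:2 ratio, n((NH4)2SO4) = 1/2 × 0.0109 = 5.47 × 10^-3 mol
mass of (NH4)2SO4 = 5.47 × 10^-3 × 132.14 = 0.723 g
% (NH4)2SO4 = 0.723 / 0.876 × 100 = 82.5 %

82.5 %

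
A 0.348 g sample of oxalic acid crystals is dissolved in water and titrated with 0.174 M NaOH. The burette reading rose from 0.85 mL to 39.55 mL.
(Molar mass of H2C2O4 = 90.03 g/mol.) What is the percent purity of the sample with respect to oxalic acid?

H2C2O4 + 2 NaOH → Na2C2O4 + 2 H2O
n(NaOH) = 0.0387 L × 0.174 mol/L = 6.73 × 10^-3 mol
From the 1:2 ratio, n(H2C2O4) = 1/2 × 6.73 × 10^-3 = 3.37 × 10^-3 mol
mass of H2C2O4 = 3.37 × 10^-3 × 90.03 g/mol = 0.303 g
% H2C2O4 = 0.303 / 0.348 × 100 = 87.1 %

87.1 %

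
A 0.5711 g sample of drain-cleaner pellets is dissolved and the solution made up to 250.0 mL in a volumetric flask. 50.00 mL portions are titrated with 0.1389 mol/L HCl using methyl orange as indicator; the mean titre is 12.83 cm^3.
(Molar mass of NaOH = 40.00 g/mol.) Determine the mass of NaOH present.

0.3564 g

NaOH + HCl → NaCl + H2O
n(HCl) per titration = 0.01283 × 0.1389 = 1.782 × 10^-3 mol
n(NaOH) in each aliquot = 1.782 × 10^-3 mol (1:1 ratio)
n(NaOH) in the whole flask = 1.782 × 10^-3 × 250.0/50.00 = 8.910 × 10^-3 mol
mass of NaOH = 8.910 × 10^-3 × 40.00 = 0.3564 g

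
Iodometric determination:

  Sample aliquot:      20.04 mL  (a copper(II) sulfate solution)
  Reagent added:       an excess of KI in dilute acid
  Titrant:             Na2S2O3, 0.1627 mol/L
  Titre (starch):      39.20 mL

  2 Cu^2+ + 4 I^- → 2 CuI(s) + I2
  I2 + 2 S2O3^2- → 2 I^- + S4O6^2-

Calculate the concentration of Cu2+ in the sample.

0.3183 mol/L

n(S2O3^2-) = 0.03920 × 0.1627 = 6.378 × 10^-3 mol
n(I2) = n(S2O3^2-)/2 = 3.189 × 10^-3 mol
From the 2:1 ratio, n(Cu2+) in the aliquot = 2/1 × 3.189 × 10^-3 = 6.378 × 10^-3 mol
[Cu2+] = 6.378 × 10^-3 / 0.02004 = 0.3183 mol/L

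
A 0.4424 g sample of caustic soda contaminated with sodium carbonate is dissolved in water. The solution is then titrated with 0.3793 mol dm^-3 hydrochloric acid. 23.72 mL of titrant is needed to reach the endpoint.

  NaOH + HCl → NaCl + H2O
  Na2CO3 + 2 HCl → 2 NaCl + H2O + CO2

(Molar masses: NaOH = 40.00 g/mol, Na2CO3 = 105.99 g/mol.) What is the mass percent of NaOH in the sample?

n(HCl) = 0.02372 × 0.3793 = 8.997 × 10^-3 mol
Let x = n(NaOH), y = n(Na2CO3).
Titrant: 1x + 2y = 8.997 × 10^-3;  mass: 40.00x + 105.99y = 0.4424
Solving, x = 2.647 × 10^-3 mol, y = 3.175 × 10^-3 mol
mass of NaOH = 2.647 × 10^-3 × 40.00 = 0.1059 g
% NaOH = 0.1059 / 0.4424 × 100 = 23.93 %

23.93 %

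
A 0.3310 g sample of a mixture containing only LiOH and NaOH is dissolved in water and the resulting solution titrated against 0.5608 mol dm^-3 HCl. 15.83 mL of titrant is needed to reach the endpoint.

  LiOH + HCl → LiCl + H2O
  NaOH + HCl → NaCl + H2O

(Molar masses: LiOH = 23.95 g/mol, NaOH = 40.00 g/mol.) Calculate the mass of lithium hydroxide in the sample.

0.03596 g

n(HCl) = 0.01583 × 0.5608 = 8.877 × 10^-3 mol
Let x = n(LiOH), y = n(NaOH).
Titrant: 1x + 1y = 8.877 × 10^-3;  mass: 23.95x + 40.00y = 0.3310
Solving, x = 1.501 × 10^-3 mol, y = 7.376 × 10^-3 mol
mass of LiOH = 1.501 × 10^-3 × 23.95 = 0.03596 g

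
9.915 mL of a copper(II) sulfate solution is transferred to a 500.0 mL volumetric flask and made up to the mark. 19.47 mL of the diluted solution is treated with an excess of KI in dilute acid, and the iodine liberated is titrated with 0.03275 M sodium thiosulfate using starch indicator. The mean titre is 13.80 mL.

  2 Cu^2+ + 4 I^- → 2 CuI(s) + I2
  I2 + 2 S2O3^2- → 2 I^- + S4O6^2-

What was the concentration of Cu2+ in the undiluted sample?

1.171 M

n(S2O3^2-) = 0.01380 × 0.03275 = 4.519 × 10^-4 mol
n(I2) = n(S2O3^2-)/2 = 2.260 × 10^-4 mol
From the 2:1 ratio, n(Cu2+) in the aliquot = 2/1 × 2.260 × 10^-4 = 4.519 × 10^-4 mol
[Cu2+]_dilute = 4.519 × 10^-4 / 0.01947 = 0.02321 mol/L
[Cu2+]_original = 0.02321 × 500.0/9.915 = 1.171 mol/L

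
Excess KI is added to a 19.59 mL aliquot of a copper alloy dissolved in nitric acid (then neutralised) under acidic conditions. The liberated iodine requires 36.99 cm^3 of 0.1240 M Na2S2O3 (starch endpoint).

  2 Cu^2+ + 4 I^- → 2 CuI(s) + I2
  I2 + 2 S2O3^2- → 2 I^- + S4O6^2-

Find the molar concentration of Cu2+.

0.2341 M

n(S2O3^2-) = 0.03699 × 0.1240 = 4.587 × 10^-3 mol
n(I2) = n(S2O3^2-)/2 = 2.293 × 10^-3 mol
From the 2:1 ratio, n(Cu2+) in the aliquot = 2/1 × 2.293 × 10^-3 = 4.587 × 10^-3 mol
[Cu2+] = 4.587 × 10^-3 / 0.01959 = 0.2341 mol/L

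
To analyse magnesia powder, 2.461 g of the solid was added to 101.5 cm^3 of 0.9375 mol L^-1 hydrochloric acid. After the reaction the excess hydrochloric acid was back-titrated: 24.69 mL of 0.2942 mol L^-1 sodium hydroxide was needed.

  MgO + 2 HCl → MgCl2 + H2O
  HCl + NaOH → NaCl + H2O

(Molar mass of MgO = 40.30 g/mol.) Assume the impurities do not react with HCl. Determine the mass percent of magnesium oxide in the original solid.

71.96 %

n(HCl) added = 0.1015 × 0.9375 = 0.09516 mol
n(NaOH) used in back-titration = 0.02469 × 0.2942 = 7.264 × 10^-3 mol
n(HCl) left over = 7.264 × 10^-3 mol (1:1 ratio)
n(HCl) consumed by analyte = 0.09516 − 7.264 × 10^-3 = 0.08789 mol
From the 1:2 ratio, n(MgO) = 1/2 × 0.08789 = 0.04395 mol
mass of MgO = 0.04395 × 40.30 = 1.771 g
% MgO = 1.771 / 2.461 × 100 = 71.96 %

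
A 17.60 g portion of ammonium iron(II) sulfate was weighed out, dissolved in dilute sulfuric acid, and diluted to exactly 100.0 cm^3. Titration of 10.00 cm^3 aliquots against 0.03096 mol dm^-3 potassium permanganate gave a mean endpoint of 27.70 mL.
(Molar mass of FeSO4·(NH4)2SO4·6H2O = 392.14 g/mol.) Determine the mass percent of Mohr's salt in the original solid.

MnO4^- + 5 Fe^2+ + 8 H^+ → Mn^2+ + 5 Fe^3+ + 4 H2O
n(KMnO4) per titration = 0.02770 × 0.03096 = 8.576 × 10^-4 mol
From the 5:1 ratio, n(FeSO4·(NH4)2SO4·6H2O) in each aliquot = 5/1 × 8.576 × 10^-4 = 4.288 × 10^-3 mol
n(FeSO4·(NH4)2SO4·6H2O) in the whole flask = 4.288 × 10^-3 × 100.0/10.00 = 0.04288 mol
mass of FeSO4·(NH4)2SO4·6H2O = 0.04288 × 392.14 = 16.81 g
% FeSO4·(NH4)2SO4·6H2O = 16.81 / 17.60 × 100 = 95.54 %

95.54 %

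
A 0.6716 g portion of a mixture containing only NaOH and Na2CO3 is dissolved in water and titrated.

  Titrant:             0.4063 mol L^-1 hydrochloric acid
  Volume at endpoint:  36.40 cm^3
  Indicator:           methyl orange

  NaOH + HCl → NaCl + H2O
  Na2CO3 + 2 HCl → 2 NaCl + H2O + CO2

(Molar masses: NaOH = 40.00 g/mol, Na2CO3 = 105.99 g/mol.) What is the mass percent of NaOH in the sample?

n(HCl) = 0.03640 × 0.4063 = 0.01479 mol
Let x = n(NaOH), y = n(Na2CO3).
Titrant: 1x + 2y = 0.01479;  mass: 40.00x + 105.99y = 0.6716
Solving, x = 8.631 × 10^-3 mol, y = 3.079 × 10^-3 mol
mass of NaOH = 8.631 × 10^-3 × 40.00 = 0.3452 g
% NaOH = 0.3452 / 0.6716 × 100 = 51.41 %

51.41 %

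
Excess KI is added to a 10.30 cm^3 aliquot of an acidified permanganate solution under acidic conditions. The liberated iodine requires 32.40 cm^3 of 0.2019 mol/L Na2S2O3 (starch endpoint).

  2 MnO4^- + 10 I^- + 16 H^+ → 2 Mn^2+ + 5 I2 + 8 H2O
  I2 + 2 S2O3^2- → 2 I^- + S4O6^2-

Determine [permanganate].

0.1270 mol/L

n(S2O3^2-) = 0.03240 × 0.2019 = 6.542 × 10^-3 mol
n(I2) = n(S2O3^2-)/2 = 3.271 × 10^-3 mol
From the 2:5 ratio, n(MnO4^-) in the aliquot = 2/5 × 3.271 × 10^-3 = 1.308 × 10^-3 mol
[MnO4^-] = 1.308 × 10^-3 / 0.01030 = 0.1270 mol/L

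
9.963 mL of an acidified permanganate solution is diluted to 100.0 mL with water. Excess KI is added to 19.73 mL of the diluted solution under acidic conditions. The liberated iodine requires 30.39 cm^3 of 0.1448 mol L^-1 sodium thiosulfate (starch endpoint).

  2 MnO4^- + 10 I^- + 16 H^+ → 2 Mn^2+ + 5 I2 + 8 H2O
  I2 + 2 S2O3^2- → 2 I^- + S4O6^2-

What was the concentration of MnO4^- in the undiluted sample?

0.4477 mol/L

n(S2O3^2-) = 0.03039 × 0.1448 = 4.400 × 10^-3 mol
n(I2) = n(S2O3^2-)/2 = 2.200 × 10^-3 mol
From the 2:5 ratio, n(MnO4^-) in the aliquot = 2/5 × 2.200 × 10^-3 = 8.801 × 10^-4 mol
[MnO4^-]_dilute = 8.801 × 10^-4 / 0.01973 = 0.04461 mol/L
[MnO4^-]_original = 0.04461 × 100.0/9.963 = 0.4477 mol/L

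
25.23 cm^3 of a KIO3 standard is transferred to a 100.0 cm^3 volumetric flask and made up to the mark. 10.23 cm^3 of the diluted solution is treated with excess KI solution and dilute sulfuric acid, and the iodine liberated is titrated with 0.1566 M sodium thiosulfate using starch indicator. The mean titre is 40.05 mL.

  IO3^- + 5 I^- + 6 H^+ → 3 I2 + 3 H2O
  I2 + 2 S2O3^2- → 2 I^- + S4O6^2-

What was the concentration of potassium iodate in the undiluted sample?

n(S2O3^2-) = 0.04005 × 0.1566 = 6.272 × 10^-3 mol
n(I2) = n(S2O3^2-)/2 = 3.136 × 10^-3 mol
From the 1:3 ratio, n(IO3^-) in the aliquot = 1/3 × 3.136 × 10^-3 = 1.045 × 10^-3 mol
[IO3^-]_dilute = 1.045 × 10^-3 / 0.01023 = 0.1022 mol/L
[IO3^-]_original = 0.1022 × 100.0/25.23 = 0.4050 mol/L

0.4050 M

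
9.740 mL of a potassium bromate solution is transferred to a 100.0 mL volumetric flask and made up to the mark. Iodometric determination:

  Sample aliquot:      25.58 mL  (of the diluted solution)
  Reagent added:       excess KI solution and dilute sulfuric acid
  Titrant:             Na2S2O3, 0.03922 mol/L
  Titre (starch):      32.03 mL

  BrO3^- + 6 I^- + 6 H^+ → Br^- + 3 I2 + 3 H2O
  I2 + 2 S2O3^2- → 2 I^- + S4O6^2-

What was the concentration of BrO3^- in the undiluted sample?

n(S2O3^2-) = 0.03203 × 0.03922 = 1.256 × 10^-3 mol
n(I2) = n(S2O3^2-)/2 = 6.281 × 10^-4 mol
From the 1:3 ratio, n(BrO3^-) in the aliquot = 1/3 × 6.281 × 10^-4 = 2.094 × 10^-4 mol
[BrO3^-]_dilute = 2.094 × 10^-4 / 0.02558 = 0.008185 mol/L
[BrO3^-]_original = 0.008185 × 100.0/9.740 = 0.08403 mol/L

0.08403 mol/L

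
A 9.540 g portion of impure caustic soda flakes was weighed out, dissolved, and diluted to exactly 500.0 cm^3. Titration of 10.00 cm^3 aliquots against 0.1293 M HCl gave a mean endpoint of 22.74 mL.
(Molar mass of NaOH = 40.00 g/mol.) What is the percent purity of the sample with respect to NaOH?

NaOH + HCl → NaCl + H2O
n(HCl) per titration = 0.02274 × 0.1293 = 2.940 × 10^-3 mol
n(NaOH) in each aliquot = 2.940 × 10^-3 mol (1:1 ratio)
n(NaOH) in the whole flask = 2.940 × 10^-3 × 500.0/10.00 = 0.1470 mol
mass of NaOH = 0.1470 × 40.00 = 5.881 g
% NaOH = 5.881 / 9.540 × 100 = 61.64 %

61.64 %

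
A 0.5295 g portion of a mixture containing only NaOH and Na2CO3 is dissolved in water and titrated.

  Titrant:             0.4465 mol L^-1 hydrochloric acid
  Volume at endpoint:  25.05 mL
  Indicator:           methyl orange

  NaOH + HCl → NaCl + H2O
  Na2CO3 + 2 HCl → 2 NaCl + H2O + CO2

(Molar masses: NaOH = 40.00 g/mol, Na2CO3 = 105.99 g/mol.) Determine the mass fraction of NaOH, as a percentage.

36.76 %

n(HCl) = 0.02505 × 0.4465 = 0.01118 mol
Let x = n(NaOH), y = n(Na2CO3).
Titrant: 1x + 2y = 0.01118;  mass: 40.00x + 105.99y = 0.5295
Solving, x = 4.866 × 10^-3 mol, y = 3.159 × 10^-3 mol
mass of NaOH = 4.866 × 10^-3 × 40.00 = 0.1947 g
% NaOH = 0.1947 / 0.5295 × 100 = 36.76 %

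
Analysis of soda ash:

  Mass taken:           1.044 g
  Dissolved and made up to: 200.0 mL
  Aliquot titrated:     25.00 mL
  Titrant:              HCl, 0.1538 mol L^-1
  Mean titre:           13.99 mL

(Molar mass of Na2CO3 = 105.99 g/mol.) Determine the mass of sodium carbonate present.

0.9122 g

Na2CO3 + 2 HCl → 2 NaCl + H2O + CO2
n(HCl) per titration = 0.01399 × 0.1538 = 2.152 × 10^-3 mol
From the 1:2 ratio, n(Na2CO3) in each aliquot = 1/2 × 2.152 × 10^-3 = 1.076 × 10^-3 mol
n(Na2CO3) in the whole flask = 1.076 × 10^-3 × 200.0/25.00 = 8.607 × 10^-3 mol
mass of Na2CO3 = 8.607 × 10^-3 × 105.99 = 0.9122 g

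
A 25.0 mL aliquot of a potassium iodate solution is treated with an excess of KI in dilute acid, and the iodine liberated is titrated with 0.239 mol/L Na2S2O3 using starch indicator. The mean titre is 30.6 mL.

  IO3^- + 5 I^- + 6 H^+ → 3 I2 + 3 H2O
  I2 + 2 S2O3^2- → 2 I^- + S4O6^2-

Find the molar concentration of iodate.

n(S2O3^2-) = 0.0306 × 0.239 = 7.31 × 10^-3 mol
n(I2) = n(S2O3^2-)/2 = 3.66 × 10^-3 mol
From the 1:3 ratio, n(IO3^-) in the aliquot = 1/3 × 3.66 × 10^-3 = 1.22 × 10^-3 mol
[IO3^-] = 1.22 × 10^-3 / 0.0250 = 0.0488 mol/L

0.0488 mol/L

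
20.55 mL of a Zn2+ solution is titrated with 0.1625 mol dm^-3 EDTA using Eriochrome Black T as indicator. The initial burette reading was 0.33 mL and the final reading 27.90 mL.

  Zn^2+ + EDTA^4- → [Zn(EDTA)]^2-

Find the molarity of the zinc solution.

n(EDTA) = 0.02757 L × 0.1625 mol/L = 4.480 × 10^-3 mol
n(Zn2+) = 4.480 × 10^-3 mol (1:1 mole ratio)
[Zn2+] = 4.480 × 10^-3 mol / 0.02055 L = 0.2180 mol/L

0.2180 mol/L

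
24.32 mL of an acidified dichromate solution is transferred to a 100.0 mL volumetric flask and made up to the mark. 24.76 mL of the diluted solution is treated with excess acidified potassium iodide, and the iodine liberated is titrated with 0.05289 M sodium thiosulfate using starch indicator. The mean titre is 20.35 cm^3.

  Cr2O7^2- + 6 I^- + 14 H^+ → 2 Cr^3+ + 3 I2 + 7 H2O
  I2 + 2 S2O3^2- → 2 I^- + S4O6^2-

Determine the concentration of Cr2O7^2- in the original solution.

n(S2O3^2-) = 0.02035 × 0.05289 = 1.076 × 10^-3 mol
n(I2) = n(S2O3^2-)/2 = 5.382 × 10^-4 mol
From the 1:3 ratio, n(Cr2O7^2-) in the aliquot = 1/3 × 5.382 × 10^-4 = 1.794 × 10^-4 mol
[Cr2O7^2-]_dilute = 1.794 × 10^-4 / 0.02476 = 0.007245 mol/L
[Cr2O7^2-]_original = 0.007245 × 100.0/24.32 = 0.02979 mol/L

0.02979 M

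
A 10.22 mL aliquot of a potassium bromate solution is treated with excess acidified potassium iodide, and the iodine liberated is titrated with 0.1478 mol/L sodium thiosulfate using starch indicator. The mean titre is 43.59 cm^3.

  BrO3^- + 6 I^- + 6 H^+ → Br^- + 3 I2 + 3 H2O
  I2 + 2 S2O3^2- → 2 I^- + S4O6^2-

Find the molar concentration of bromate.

0.1051 mol/L

n(S2O3^2-) = 0.04359 × 0.1478 = 6.443 × 10^-3 mol
n(I2) = n(S2O3^2-)/2 = 3.221 × 10^-3 mol
From the 1:3 ratio, n(BrO3^-) in the aliquot = 1/3 × 3.221 × 10^-3 = 1.074 × 10^-3 mol
[BrO3^-] = 1.074 × 10^-3 / 0.01022 = 0.1051 mol/L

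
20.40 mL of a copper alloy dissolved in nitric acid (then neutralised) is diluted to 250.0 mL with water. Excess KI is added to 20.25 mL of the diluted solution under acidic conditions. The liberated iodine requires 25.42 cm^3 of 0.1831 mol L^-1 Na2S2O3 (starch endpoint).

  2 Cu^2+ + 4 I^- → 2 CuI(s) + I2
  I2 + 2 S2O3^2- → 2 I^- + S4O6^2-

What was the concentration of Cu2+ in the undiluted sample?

n(S2O3^2-) = 0.02542 × 0.1831 = 4.654 × 10^-3 mol
n(I2) = n(S2O3^2-)/2 = 2.327 × 10^-3 mol
From the 2:1 ratio, n(Cu2+) in the aliquot = 2/1 × 2.327 × 10^-3 = 4.654 × 10^-3 mol
[Cu2+]_dilute = 4.654 × 10^-3 / 0.02025 = 0.2298 mol/L
[Cu2+]_original = 0.2298 × 250.0/20.40 = 2.817 mol/L

2.817 mol/L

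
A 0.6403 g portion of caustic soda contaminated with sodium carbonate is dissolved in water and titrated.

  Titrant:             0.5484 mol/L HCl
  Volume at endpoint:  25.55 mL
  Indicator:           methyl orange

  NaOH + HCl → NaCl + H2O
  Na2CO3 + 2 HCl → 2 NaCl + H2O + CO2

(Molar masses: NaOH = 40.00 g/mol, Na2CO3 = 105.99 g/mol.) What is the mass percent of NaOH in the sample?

n(HCl) = 0.02555 × 0.5484 = 0.01401 mol
Let x = n(NaOH), y = n(Na2CO3).
Titrant: 1x + 2y = 0.01401;  mass: 40.00x + 105.99y = 0.6403
Solving, x = 7.868 × 10^-3 mol, y = 3.072 × 10^-3 mol
mass of NaOH = 7.868 × 10^-3 × 40.00 = 0.3147 g
% NaOH = 0.3147 / 0.6403 × 100 = 49.15 %

49.15 %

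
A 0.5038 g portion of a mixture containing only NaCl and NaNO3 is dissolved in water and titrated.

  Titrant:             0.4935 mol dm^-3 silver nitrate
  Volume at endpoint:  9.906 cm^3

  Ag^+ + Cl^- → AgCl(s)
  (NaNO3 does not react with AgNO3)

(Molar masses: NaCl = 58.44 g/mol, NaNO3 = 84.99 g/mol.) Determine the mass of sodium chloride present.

n(AgNO3) = 0.009906 × 0.4935 = 4.889 × 10^-3 mol
Let x = n(NaCl), y = n(NaNO3).
Titrant: 1x = 4.889 × 10^-3;  mass: 58.44x + 84.99y = 0.5038
Solving, x = 4.889 × 10^-3 mol, y = 2.566 × 10^-3 mol
mass of NaCl = 4.889 × 10^-3 × 58.44 = 0.2857 g

0.2857 g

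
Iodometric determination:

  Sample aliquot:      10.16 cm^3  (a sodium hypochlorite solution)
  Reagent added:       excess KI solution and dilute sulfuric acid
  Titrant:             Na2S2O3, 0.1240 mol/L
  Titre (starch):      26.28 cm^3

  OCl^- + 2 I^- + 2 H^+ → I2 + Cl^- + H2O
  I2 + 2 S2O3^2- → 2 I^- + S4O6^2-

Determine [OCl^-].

0.1604 mol/L

n(S2O3^2-) = 0.02628 × 0.1240 = 3.259 × 10^-3 mol
n(I2) = n(S2O3^2-)/2 = 1.629 × 10^-3 mol
n(OCl^-) in the aliquot = 1.629 × 10^-3 mol (1:1 ratio)
[OCl^-] = 1.629 × 10^-3 / 0.01016 = 0.1604 mol/L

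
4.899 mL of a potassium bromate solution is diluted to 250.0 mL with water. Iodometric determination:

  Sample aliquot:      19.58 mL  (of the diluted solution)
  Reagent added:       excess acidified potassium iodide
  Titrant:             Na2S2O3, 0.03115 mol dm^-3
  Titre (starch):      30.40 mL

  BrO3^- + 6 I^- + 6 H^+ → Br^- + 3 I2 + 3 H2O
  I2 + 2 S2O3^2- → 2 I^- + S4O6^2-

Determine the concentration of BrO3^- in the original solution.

n(S2O3^2-) = 0.03040 × 0.03115 = 9.470 × 10^-4 mol
n(I2) = n(S2O3^2-)/2 = 4.735 × 10^-4 mol
From the 1:3 ratio, n(BrO3^-) in the aliquot = 1/3 × 4.735 × 10^-4 = 1.578 × 10^-4 mol
[BrO3^-]_dilute = 1.578 × 10^-4 / 0.01958 = 0.008061 mol/L
[BrO3^-]_original = 0.008061 × 250.0/4.899 = 0.4113 mol/L

0.4113 mol/L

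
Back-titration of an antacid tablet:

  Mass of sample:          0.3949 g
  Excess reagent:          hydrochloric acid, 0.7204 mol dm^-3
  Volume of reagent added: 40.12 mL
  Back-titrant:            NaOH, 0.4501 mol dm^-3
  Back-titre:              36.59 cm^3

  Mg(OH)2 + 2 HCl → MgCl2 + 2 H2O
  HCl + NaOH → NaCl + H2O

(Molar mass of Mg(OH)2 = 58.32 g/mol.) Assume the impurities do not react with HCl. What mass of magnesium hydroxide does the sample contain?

n(HCl) added = 0.04012 × 0.7204 = 0.02890 mol
n(NaOH) used in back-titration = 0.03659 × 0.4501 = 0.01647 mol
n(HCl) left over = 0.01647 mol (1:1 ratio)
n(HCl) consumed by analyte = 0.02890 − 0.01647 = 0.01243 mol
From the 1:2 ratio, n(Mg(OH)2) = 1/2 × 0.01243 = 6.217 × 10^-3 mol
mass of Mg(OH)2 = 6.217 × 10^-3 × 58.32 = 0.3626 g

0.3626 g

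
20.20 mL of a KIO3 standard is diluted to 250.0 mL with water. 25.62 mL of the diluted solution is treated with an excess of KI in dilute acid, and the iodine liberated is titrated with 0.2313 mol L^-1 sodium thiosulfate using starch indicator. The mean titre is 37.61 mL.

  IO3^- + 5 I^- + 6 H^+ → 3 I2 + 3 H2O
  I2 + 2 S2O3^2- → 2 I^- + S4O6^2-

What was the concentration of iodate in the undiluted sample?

n(S2O3^2-) = 0.03761 × 0.2313 = 8.699 × 10^-3 mol
n(I2) = n(S2O3^2-)/2 = 4.350 × 10^-3 mol
From the 1:3 ratio, n(IO3^-) in the aliquot = 1/3 × 4.350 × 10^-3 = 1.450 × 10^-3 mol
[IO3^-]_dilute = 1.450 × 10^-3 / 0.02562 = 0.05659 mol/L
[IO3^-]_original = 0.05659 × 250.0/20.20 = 0.7004 mol/L

0.7004 mol/L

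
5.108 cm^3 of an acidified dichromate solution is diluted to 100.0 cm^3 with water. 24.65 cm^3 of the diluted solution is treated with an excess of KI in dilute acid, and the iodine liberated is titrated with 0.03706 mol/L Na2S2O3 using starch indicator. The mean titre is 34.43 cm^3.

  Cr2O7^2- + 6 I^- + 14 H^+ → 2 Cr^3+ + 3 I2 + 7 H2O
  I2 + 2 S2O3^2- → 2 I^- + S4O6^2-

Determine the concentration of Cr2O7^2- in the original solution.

0.1689 mol/L

n(S2O3^2-) = 0.03443 × 0.03706 = 1.276 × 10^-3 mol
n(I2) = n(S2O3^2-)/2 = 6.380 × 10^-4 mol
From the 1:3 ratio, n(Cr2O7^2-) in the aliquot = 1/3 × 6.380 × 10^-4 = 2.127 × 10^-4 mol
[Cr2O7^2-]_dilute = 2.127 × 10^-4 / 0.02465 = 0.008627 mol/L
[Cr2O7^2-]_original = 0.008627 × 100.0/5.108 = 0.1689 mol/L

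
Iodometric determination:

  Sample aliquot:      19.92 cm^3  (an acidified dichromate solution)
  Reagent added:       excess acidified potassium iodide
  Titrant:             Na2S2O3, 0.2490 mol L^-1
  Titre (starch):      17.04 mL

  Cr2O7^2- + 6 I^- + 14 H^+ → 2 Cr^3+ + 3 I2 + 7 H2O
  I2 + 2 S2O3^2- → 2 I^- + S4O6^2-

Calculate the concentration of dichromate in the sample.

n(S2O3^2-) = 0.01704 × 0.2490 = 4.243 × 10^-3 mol
n(I2) = n(S2O3^2-)/2 = 2.121 × 10^-3 mol
From the 1:3 ratio, n(Cr2O7^2-) in the aliquot = 1/3 × 2.121 × 10^-3 = 7.072 × 10^-4 mol
[Cr2O7^2-] = 7.072 × 10^-4 / 0.01992 = 0.03550 mol/L

0.03550 mol/L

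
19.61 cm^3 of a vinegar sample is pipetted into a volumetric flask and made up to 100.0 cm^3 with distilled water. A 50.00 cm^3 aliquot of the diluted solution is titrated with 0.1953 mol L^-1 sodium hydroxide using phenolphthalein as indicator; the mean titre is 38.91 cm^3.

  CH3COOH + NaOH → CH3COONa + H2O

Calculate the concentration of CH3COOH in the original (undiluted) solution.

n(NaOH) = 0.03891 × 0.1953 = 7.599 × 10^-3 mol
n(CH3COOH) in the aliquot = 7.599 × 10^-3 mol (1:1 ratio)
[CH3COOH]_dilute = 7.599 × 10^-3 / 0.05000 = 0.1520 mol/L
Dilution factor = 100.0 / 19.61 = 5.099
[CH3COOH]_stock = 0.1520 × 5.099 = 0.7750 mol/L

0.7750 mol/L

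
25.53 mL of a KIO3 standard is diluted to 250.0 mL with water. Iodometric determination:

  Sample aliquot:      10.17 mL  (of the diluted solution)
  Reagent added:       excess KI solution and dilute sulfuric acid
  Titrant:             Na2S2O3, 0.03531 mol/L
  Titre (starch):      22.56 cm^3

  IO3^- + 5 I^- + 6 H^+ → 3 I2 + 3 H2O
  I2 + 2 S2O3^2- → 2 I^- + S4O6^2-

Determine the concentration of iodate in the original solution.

n(S2O3^2-) = 0.02256 × 0.03531 = 7.966 × 10^-4 mol
n(I2) = n(S2O3^2-)/2 = 3.983 × 10^-4 mol
From the 1:3 ratio, n(IO3^-) in the aliquot = 1/3 × 3.983 × 10^-4 = 1.328 × 10^-4 mol
[IO3^-]_dilute = 1.328 × 10^-4 / 0.01017 = 0.01305 mol/L
[IO3^-]_original = 0.01305 × 250.0/25.53 = 0.1278 mol/L

0.1278 mol/L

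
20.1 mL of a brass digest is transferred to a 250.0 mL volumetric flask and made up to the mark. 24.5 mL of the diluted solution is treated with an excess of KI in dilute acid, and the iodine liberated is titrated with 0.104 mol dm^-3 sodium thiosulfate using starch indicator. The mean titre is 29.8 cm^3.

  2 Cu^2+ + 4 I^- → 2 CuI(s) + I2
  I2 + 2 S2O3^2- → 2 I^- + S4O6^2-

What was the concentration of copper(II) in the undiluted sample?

1.57 mol/L

n(S2O3^2-) = 0.0298 × 0.104 = 3.10 × 10^-3 mol
n(I2) = n(S2O3^2-)/2 = 1.55 × 10^-3 mol
From the 2:1 ratio, n(Cu2+) in the aliquot = 2/1 × 1.55 × 10^-3 = 3.10 × 10^-3 mol
[Cu2+]_dilute = 3.10 × 10^-3 / 0.0245 = 0.126 mol/L
[Cu2+]_original = 0.126 × 250.0/20.1 = 1.57 mol/L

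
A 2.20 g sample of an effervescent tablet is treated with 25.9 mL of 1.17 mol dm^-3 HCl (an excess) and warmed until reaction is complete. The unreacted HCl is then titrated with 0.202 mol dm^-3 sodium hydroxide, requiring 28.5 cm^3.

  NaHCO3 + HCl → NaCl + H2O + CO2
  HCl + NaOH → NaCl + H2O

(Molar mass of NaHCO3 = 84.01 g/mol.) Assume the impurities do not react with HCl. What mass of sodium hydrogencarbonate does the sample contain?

n(HCl) added = 0.0259 × 1.17 = 0.0303 mol
n(NaOH) used in back-titration = 0.0285 × 0.202 = 5.76 × 10^-3 mol
n(HCl) left over = 5.76 × 10^-3 mol (1:1 ratio)
n(HCl) consumed by analyte = 0.0303 − 5.76 × 10^-3 = 0.0245 mol
n(NaHCO3) = 0.0245 mol (1:1 ratio)
mass of NaHCO3 = 0.0245 × 84.01 = 2.06 g

2.06 g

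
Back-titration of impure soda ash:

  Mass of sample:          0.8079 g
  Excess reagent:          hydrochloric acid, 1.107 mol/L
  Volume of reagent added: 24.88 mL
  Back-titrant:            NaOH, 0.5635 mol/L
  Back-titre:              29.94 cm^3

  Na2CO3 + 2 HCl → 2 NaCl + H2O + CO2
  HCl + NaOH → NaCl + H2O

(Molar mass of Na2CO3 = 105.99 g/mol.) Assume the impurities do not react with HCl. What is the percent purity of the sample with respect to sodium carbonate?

n(HCl) added = 0.02488 × 1.107 = 0.02754 mol
n(NaOH) used in back-titration = 0.02994 × 0.5635 = 0.01687 mol
n(HCl) left over = 0.01687 mol (1:1 ratio)
n(HCl) consumed by analyte = 0.02754 − 0.01687 = 0.01067 mol
From the 1:2 ratio, n(Na2CO3) = 1/2 × 0.01067 = 5.335 × 10^-3 mol
mass of Na2CO3 = 5.335 × 10^-3 × 105.99 = 0.5655 g
% Na2CO3 = 0.5655 / 0.8079 × 100 = 70.00 %

70.00 %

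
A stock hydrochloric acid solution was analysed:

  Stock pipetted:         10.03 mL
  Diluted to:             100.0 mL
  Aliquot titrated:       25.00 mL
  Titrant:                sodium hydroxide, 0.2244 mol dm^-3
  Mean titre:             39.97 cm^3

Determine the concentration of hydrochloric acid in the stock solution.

HCl + NaOH → NaCl + H2O
n(NaOH) = 0.03997 × 0.2244 = 8.969 × 10^-3 mol
n(HCl) in the aliquot = 8.969 × 10^-3 mol (1:1 ratio)
[HCl]_dilute = 8.969 × 10^-3 / 0.02500 = 0.3588 mol/L
Dilution factor = 100.0 / 10.03 = 9.970
[HCl]_stock = 0.3588 × 9.970 = 3.577 mol/L

3.577 mol/L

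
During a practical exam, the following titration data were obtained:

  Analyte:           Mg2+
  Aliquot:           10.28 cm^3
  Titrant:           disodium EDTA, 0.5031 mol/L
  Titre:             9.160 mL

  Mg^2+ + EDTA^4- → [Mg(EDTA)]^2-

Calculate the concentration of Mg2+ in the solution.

0.4483 mol/L

n(EDTA) = 0.009160 L × 0.5031 mol/L = 4.608 × 10^-3 mol
n(Mg2+) = 4.608 × 10^-3 mol (1:1 mole ratio)
[Mg2+] = 4.608 × 10^-3 mol / 0.01028 L = 0.4483 mol/L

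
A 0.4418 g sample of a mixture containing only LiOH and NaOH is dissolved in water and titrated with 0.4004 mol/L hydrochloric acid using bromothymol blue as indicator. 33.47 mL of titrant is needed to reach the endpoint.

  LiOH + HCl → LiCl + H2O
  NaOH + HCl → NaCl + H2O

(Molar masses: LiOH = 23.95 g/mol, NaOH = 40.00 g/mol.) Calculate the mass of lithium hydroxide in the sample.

0.1406 g

n(HCl) = 0.03347 × 0.4004 = 0.01340 mol
Let x = n(LiOH), y = n(NaOH).
Titrant: 1x + 1y = 0.01340;  mass: 23.95x + 40.00y = 0.4418
Solving, x = 5.873 × 10^-3 mol, y = 7.529 × 10^-3 mol
mass of LiOH = 5.873 × 10^-3 × 23.95 = 0.1406 g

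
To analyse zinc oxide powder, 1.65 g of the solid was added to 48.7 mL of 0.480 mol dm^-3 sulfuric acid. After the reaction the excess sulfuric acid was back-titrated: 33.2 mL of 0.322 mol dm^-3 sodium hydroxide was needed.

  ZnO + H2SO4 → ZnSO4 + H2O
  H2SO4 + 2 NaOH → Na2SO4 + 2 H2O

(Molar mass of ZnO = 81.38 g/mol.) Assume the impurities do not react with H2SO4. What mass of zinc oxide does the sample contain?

1.47 g

n(H2SO4) added = 0.0487 × 0.480 = 0.0234 mol
n(NaOH) used in back-titration = 0.0332 × 0.322 = 0.0107 mol
From the 1:2 ratio, n(H2SO4) left over = 1/2 × 0.0107 = 5.35 × 10^-3 mol
n(H2SO4) consumed by analyte = 0.0234 − 5.35 × 10^-3 = 0.0180 mol
n(ZnO) = 0.0180 mol (1:1 ratio)
mass of ZnO = 0.0180 × 81.38 = 1.47 g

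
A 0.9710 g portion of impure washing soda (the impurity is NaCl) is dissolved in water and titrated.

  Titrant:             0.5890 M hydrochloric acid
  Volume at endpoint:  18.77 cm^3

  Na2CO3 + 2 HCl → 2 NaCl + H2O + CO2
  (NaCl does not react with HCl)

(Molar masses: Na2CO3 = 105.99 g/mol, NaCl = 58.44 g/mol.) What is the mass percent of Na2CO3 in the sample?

60.34 %

n(HCl) = 0.01877 × 0.5890 = 0.01106 mol
Let x = n(Na2CO3), y = n(NaCl).
Titrant: 2x = 0.01106;  mass: 105.99x + 58.44y = 0.9710
Solving, x = 5.528 × 10^-3 mol, y = 6.590 × 10^-3 mol
mass of Na2CO3 = 5.528 × 10^-3 × 105.99 = 0.5859 g
% Na2CO3 = 0.5859 / 0.9710 × 100 = 60.34 %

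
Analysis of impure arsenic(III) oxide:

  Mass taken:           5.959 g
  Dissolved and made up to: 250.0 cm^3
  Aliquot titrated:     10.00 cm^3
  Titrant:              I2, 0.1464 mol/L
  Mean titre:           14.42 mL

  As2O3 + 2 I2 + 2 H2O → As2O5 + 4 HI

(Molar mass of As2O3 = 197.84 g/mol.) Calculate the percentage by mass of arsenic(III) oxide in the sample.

n(I2) per titration = 0.01442 × 0.1464 = 2.111 × 10^-3 mol
From the 1:2 ratio, n(As2O3) in each aliquot = 1/2 × 2.111 × 10^-3 = 1.056 × 10^-3 mol
n(As2O3) in the whole flask = 1.056 × 10^-3 × 250.0/10.00 = 0.02639 mol
mass of As2O3 = 0.02639 × 197.84 = 5.221 g
% As2O3 = 5.221 / 5.959 × 100 = 87.61 %

87.61 %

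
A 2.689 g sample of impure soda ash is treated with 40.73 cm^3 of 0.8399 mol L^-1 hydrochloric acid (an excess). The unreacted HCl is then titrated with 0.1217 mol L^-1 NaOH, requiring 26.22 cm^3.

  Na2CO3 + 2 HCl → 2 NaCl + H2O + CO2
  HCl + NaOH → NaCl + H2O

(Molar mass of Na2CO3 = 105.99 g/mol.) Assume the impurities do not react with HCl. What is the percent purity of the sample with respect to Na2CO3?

61.13 %

n(HCl) added = 0.04073 × 0.8399 = 0.03421 mol
n(NaOH) used in back-titration = 0.02622 × 0.1217 = 3.191 × 10^-3 mol
n(HCl) left over = 3.191 × 10^-3 mol (1:1 ratio)
n(HCl) consumed by analyte = 0.03421 − 3.191 × 10^-3 = 0.03102 mol
From the 1:2 ratio, n(Na2CO3) = 1/2 × 0.03102 = 0.01551 mol
mass of Na2CO3 = 0.01551 × 105.99 = 1.644 g
% Na2CO3 = 1.644 / 2.689 × 100 = 61.13 %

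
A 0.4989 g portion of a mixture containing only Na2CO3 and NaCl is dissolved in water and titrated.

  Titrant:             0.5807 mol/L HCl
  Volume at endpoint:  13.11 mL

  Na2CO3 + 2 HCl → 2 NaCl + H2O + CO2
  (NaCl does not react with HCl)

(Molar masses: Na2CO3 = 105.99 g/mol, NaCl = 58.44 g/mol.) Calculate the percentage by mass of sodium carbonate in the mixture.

n(HCl) = 0.01311 × 0.5807 = 7.613 × 10^-3 mol
Let x = n(Na2CO3), y = n(NaCl).
Titrant: 2x = 7.613 × 10^-3;  mass: 105.99x + 58.44y = 0.4989
Solving, x = 3.806 × 10^-3 mol, y = 1.633 × 10^-3 mol
mass of Na2CO3 = 3.806 × 10^-3 × 105.99 = 0.4034 g
% Na2CO3 = 0.4034 / 0.4989 × 100 = 80.87 %

80.87 %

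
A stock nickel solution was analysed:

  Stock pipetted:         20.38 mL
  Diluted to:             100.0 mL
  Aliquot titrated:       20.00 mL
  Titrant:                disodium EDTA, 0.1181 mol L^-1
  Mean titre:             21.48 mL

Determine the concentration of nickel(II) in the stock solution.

0.6224 mol/L

Ni^2+ + EDTA^4- → [Ni(EDTA)]^2-
n(EDTA) = 0.02148 × 0.1181 = 2.537 × 10^-3 mol
n(Ni2+) in the aliquot = 2.537 × 10^-3 mol (1:1 ratio)
[Ni2+]_dilute = 2.537 × 10^-3 / 0.02000 = 0.1268 mol/L
Dilution factor = 100.0 / 20.38 = 4.907
[Ni2+]_stock = 0.1268 × 4.907 = 0.6224 mol/L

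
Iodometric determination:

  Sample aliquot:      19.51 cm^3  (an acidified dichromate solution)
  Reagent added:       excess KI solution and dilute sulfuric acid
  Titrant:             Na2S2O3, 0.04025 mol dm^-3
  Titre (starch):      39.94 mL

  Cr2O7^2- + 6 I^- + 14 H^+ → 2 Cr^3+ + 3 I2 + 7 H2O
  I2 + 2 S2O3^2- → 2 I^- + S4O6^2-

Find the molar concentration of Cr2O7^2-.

0.01373 mol/L

n(S2O3^2-) = 0.03994 × 0.04025 = 1.608 × 10^-3 mol
n(I2) = n(S2O3^2-)/2 = 8.038 × 10^-4 mol
From the 1:3 ratio, n(Cr2O7^2-) in the aliquot = 1/3 × 8.038 × 10^-4 = 2.679 × 10^-4 mol
[Cr2O7^2-] = 2.679 × 10^-4 / 0.01951 = 0.01373 mol/L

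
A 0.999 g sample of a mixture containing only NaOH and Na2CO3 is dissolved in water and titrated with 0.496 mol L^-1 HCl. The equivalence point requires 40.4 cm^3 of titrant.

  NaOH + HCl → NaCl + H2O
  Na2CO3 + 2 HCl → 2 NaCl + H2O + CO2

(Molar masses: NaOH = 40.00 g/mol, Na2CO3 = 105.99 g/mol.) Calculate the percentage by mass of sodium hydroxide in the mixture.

n(HCl) = 0.0404 × 0.496 = 0.0200 mol
Let x = n(NaOH), y = n(Na2CO3).
Titrant: 1x + 2y = 0.0200;  mass: 40.00x + 105.99y = 0.999
Solving, x = 4.84 × 10^-3 mol, y = 7.60 × 10^-3 mol
mass of NaOH = 4.84 × 10^-3 × 40.00 = 0.194 g
% NaOH = 0.194 / 0.999 × 100 = 19.4 %

19.4 %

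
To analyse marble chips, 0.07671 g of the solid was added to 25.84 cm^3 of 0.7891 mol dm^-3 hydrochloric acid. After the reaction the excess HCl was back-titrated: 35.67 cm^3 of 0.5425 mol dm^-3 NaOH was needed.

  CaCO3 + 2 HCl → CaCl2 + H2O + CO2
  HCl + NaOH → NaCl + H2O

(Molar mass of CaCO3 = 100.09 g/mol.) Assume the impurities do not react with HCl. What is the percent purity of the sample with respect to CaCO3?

n(HCl) added = 0.02584 × 0.7891 = 0.02039 mol
n(NaOH) used in back-titration = 0.03567 × 0.5425 = 0.01935 mol
n(HCl) left over = 0.01935 mol (1:1 ratio)
n(HCl) consumed by analyte = 0.02039 − 0.01935 = 1.039 × 10^-3 mol
From the 1:2 ratio, n(CaCO3) = 1/2 × 1.039 × 10^-3 = 5.197 × 10^-4 mol
mass of CaCO3 = 5.197 × 10^-4 × 100.09 = 0.05202 g
% CaCO3 = 0.05202 / 0.07671 × 100 = 67.81 %

67.81 %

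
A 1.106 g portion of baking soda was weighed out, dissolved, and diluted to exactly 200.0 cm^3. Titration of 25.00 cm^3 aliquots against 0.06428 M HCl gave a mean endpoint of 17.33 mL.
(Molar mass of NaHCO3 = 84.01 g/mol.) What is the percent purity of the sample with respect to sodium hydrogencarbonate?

67.69 %

NaHCO3 + HCl → NaCl + H2O + CO2
n(HCl) per titration = 0.01733 × 0.06428 = 1.114 × 10^-3 mol
n(NaHCO3) in each aliquot = 1.114 × 10^-3 mol (1:1 ratio)
n(NaHCO3) in the whole flask = 1.114 × 10^-3 × 200.0/25.00 = 8.912 × 10^-3 mol
mass of NaHCO3 = 8.912 × 10^-3 × 84.01 = 0.7487 g
% NaHCO3 = 0.7487 / 1.106 × 100 = 67.69 %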